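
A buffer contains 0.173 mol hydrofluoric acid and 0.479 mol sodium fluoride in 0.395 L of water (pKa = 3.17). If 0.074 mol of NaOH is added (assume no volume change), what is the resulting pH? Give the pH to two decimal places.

pH = 3.92

OH- converts HF to F-: HF → 0.099 mol, F- → 0.553 mol.
Henderson–Hasselbalch with mole ratio 0.553/0.099: pH = 3.17 + (+0.747)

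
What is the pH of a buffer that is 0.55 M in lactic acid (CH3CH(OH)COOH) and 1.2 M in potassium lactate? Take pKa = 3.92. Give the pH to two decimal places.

pH = 4.26

pH = pKa + log([A⁻]/[HA]) = 3.92 + log(1.2/0.55)
pH = 3.92 + (+0.339) = 4.26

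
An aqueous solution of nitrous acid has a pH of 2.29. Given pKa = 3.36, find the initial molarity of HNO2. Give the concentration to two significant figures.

[H+] = 10^(-2.29) = 5.13 × 10^-3 M = x
Ka = 10^(−3.36) = 4.37 × 10^-4
Ka = x²/(C₀ − x) ⇒ C₀ = x + x²/Ka
C₀ = 5.13 × 10^-3 + (5.13 × 10^-3)²/(4.37 × 10^-4) = 6.54 × 10^-2 M

C₀ = 6.5 × 10^-2 M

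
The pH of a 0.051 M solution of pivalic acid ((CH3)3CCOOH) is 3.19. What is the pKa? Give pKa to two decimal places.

pKa = 5.08

[H+] = 10^(-3.19) = 6.46 × 10^-4 M
At equilibrium [HA] = 0.051 − 6.46 × 10^-4 = 5.04 × 10^-2 M
Ka = [H+][A-]/[HA] = (6.46 × 10^-4)² / 5.04 × 10^-2 = 8.28 × 10^-6
pKa = -log(8.28 × 10^-6) = 5.08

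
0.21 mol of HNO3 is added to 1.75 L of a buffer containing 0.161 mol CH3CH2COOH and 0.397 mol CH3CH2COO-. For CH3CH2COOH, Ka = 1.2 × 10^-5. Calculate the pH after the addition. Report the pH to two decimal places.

After neutralization: n(CH3CH2COOH) = 0.371 mol, n(CH3CH2COO-) = 0.187 mol.
pKa = −log(1.2 × 10^-5) = 4.921
pH = pKa + log([A⁻]/[HA]) = 4.921 + log(0.187/0.371) = 4.921 -0.298

pH = 4.62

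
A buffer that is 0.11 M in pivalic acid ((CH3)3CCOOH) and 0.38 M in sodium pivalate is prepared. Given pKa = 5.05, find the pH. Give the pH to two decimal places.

Using pH = pKa + log([base]/[acid]) with [base]/[acid] = 0.38/0.11:
pH = 5.05 + (+0.538) = 5.59

pH = 5.59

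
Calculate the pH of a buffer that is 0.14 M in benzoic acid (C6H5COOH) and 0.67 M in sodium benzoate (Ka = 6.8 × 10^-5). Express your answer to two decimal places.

pH = 4.85

pKa = −log(6.8 × 10^-5) = 4.167
pH = pKa + log([A⁻]/[HA]) = 4.167 + log(0.67/0.14)
pH = 4.167 + (+0.680) = 4.85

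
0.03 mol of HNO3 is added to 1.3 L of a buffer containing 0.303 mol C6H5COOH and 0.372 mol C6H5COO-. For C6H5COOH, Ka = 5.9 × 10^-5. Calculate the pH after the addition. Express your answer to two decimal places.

After neutralization: n(C6H5COOH) = 0.333 mol, n(C6H5COO-) = 0.342 mol.
pKa = −log(5.9 × 10^-5) = 4.229
Henderson–Hasselbalch with mole ratio 0.342/0.333: pH = 4.229 + (+0.012)

pH = 4.24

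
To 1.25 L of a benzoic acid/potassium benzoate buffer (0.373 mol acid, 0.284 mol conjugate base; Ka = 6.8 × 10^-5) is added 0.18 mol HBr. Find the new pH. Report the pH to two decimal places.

pH = 3.44

After neutralization: n(C6H5COOH) = 0.553 mol, n(C6H5COO-) = 0.104 mol.
pKa = −log(6.8 × 10^-5) = 4.167
pH = pKa + log([A⁻]/[HA]) = 4.167 + log(0.104/0.553) = 4.167 -0.726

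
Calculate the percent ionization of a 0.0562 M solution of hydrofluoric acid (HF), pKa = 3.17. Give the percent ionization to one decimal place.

10.4%

HF ⇌ F- + H+; let x = [H+] at equilibrium.
Ka = 10^(−3.17) = 6.76 × 10^-4
Ka = x²/(C₀ − x); solving the quadratic gives x = 5.83 × 10^-3 M.
Fraction ionized = 5.83 × 10^-3 / 0.0562 = 0.1037 → 10.4%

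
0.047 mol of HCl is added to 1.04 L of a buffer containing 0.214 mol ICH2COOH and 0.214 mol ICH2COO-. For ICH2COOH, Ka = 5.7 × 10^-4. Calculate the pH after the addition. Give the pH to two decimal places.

Added H+ converts ICH2COO- to ICH2COOH: ICH2COOH → 0.261 mol, ICH2COO- → 0.167 mol.
pKa = −log(5.7 × 10^-4) = 3.244
Henderson–Hasselbalch with mole ratio 0.167/0.261: pH = 3.244 + (-0.194)

pH = 3.05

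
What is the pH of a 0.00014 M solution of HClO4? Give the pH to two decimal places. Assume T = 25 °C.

HClO4 is a strong acid and dissociates completely, so [H+] = 0.00014 M.
pH = -log(0.00014) = 3.85

pH = 3.85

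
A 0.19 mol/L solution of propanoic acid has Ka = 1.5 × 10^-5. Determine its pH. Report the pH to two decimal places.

CH3CH2COOH ⇌ CH3CH2COO- + H+
From the ICE table, Ka = [H+]²/(0.19 − [H+]) = 1.5 × 10^-5.
Since Ka ≪ C₀, [H+] ≈ √(Ka·C₀) = 1.69 × 10^-3 M.
pH = −log(1.69 × 10^-3) = 2.77

pH = 2.77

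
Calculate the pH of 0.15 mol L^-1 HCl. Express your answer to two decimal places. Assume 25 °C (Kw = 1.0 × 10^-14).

pH = 0.82

HCl is a strong acid and dissociates completely, so [H+] = 0.15 M.
pH = -log(0.15) = 0.82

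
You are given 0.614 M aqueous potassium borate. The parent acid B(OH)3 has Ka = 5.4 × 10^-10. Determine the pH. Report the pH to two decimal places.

pH = 11.53

B(OH)4- is the conjugate base of the weak acid B(OH)3.
Kb = Kw/Ka = 1.0×10^-14 / 5.4 × 10^-10 = 1.85 × 10^-5
From the ICE table, Kb = [OH-]²/(0.614 − [OH-]) = 1.85 × 10^-5.
Neglecting [OH-] in the denominator: [OH-] = √(1.85 × 10^-5 × 0.614) = 3.37 × 10^-3 M
Check: 0.55% ionized — well under 5%, approximation valid.
pOH = 2.47, so pH = 14.00 − pOH = 11.53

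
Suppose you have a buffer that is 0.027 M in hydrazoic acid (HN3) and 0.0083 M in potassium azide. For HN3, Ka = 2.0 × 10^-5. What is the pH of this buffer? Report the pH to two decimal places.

pH = 4.19

pKa = −log(2.0 × 10^-5) = 4.699
Henderson–Hasselbalch: pH = pKa + log([N3-]/[HN3]) = 4.699 + log(0.0083/0.027)
pH = 4.699 + (-0.512) = 4.19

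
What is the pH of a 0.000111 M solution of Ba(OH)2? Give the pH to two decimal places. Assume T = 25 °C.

pH = 10.35

Ba(OH)2 is a strong base (each formula unit releases 2 OH-); [OH-] = 0.000222 M.
pOH = -log(0.000222) = 3.65
pH = 14.00 - 3.65 = 10.35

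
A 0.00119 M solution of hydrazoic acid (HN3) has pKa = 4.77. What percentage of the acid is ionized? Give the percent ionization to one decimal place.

11.3%

HN3 ⇌ N3- + H+; let x = [H+] at equilibrium.
Ka = 10^(−4.77) = 1.70 × 10^-5
Solve x² + 1.7e-05x − 2.02e-08 = 0 → x = 1.34 × 10^-4 M
% ionization = x/C₀ × 100% = 1.34 × 10^-4/0.00119 × 100% = 11.3%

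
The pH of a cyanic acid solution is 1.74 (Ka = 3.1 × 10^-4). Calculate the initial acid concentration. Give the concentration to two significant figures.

[H+] = 10^(-1.74) = 1.82 × 10^-2 M = x
Ka = x²/(C₀ − x) ⇒ C₀ = x + x²/Ka
C₀ = 1.82 × 10^-2 + (1.82 × 10^-2)²/(3.1 × 10^-4) = 1.09 M

C₀ = 1.1 M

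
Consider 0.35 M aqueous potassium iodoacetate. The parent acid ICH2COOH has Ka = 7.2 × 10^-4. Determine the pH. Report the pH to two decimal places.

pH = 8.34

ICH2COO- is the conjugate base of the weak acid ICH2COOH.
Kb = Kw/Ka = 1.0×10^-14 / 7.2 × 10^-4 = 1.39 × 10^-11
From the ICE table, Kb = [OH-]²/(0.35 − [OH-]) = 1.39 × 10^-11.
Assume [OH-] ≪ 0.35: [OH-] ≈ √(1.39 × 10^-11 × 0.35) = 2.21 × 10^-6 M
([OH-]/C₀ = 0.00063% < 5%, so the approximation holds.)
pOH = −log(2.21 × 10^-6) = 5.66; pH = 14.00 − 5.66 = 8.34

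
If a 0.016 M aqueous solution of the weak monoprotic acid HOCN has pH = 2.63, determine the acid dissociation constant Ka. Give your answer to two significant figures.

[H+] = 10^(-2.63) = 2.34 × 10^-3 M
At equilibrium [HA] = 0.016 − 2.34 × 10^-3 = 1.37 × 10^-2 M
Ka = [H+][A-]/[HA] = (2.34 × 10^-3)² / 1.37 × 10^-2 = 4.0 × 10^-4

Ka = 4.0 × 10^-4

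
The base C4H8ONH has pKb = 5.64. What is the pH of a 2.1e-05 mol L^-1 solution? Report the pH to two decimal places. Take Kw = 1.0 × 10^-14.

pH = 8.77

C4H8ONH + H2O ⇌ C4H8ONH2+ + OH-
Kb = 10^(−5.64) = 2.29 × 10^-6
Kb = [OH-]²/(2.1e-05 − [OH-]) = 2.29 × 10^-6
The 5% rule fails; solving [OH-]² + Kb·[OH-] − Kb·C₀ = 0 exactly:
[OH-] = (−Kb + √(Kb² + 4·Kb·C₀))/2 = 5.88 × 10^-6 M
pOH = −log(5.88 × 10^-6) = 5.23; pH = 14.00 − 5.23 = 8.77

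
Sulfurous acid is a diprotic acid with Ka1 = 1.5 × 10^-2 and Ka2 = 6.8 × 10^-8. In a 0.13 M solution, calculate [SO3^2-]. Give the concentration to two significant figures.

6.8 × 10^-8 M

First ionization gives [H+] ≈ [HSO3-] = 3.73 × 10^-2 M.
Second step: Ka2 = [H+][SO3^2-]/[HSO3-] ≈ [SO3^2-] (since [H+] ≈ [HSO3-]).
So [SO3^2-] ≈ Ka2.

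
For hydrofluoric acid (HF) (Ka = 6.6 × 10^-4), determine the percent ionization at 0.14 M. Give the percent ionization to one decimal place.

HF ⇌ F- + H+; let x = [H+] at equilibrium.
Ka = x²/(C₀ − x); solving the quadratic gives x = 9.29 × 10^-3 M.
% ionization = x/C₀ × 100% = 9.29 × 10^-3/0.14 × 100% = 6.6%

6.6%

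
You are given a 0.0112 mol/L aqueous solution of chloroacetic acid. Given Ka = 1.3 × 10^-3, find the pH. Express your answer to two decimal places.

ClCH2COOH ⇌ ClCH2COO- + H+
From the ICE table, Ka = x²/(0.0112 − x) = 1.3 × 10^-3.
The 5% rule fails; solving x² + Ka·x − Ka·C₀ = 0 exactly:
x = (−Ka + √(Ka² + 4·Ka·C₀))/2 = 3.22 × 10^-3 M
pH = −log(3.22 × 10^-3) = 2.49

pH = 2.49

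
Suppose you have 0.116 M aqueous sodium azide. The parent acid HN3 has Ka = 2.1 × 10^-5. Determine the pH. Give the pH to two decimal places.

N3- is the conjugate base of the weak acid HN3.
Kb = Kw/Ka = 1.0×10^-14 / 2.1 × 10^-5 = 4.76 × 10^-10
Kb = [OH-]²/(0.116 − [OH-]) = 4.76 × 10^-10
Neglecting [OH-] in the denominator: [OH-] = √(4.76 × 10^-10 × 0.116) = 7.43 × 10^-6 M
Check: 0.0064% ionized — well under 5%, approximation valid.
pOH = 5.13, so pH = 14.00 − pOH = 8.87

pH = 8.87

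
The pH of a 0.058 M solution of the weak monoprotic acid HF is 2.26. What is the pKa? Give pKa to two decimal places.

[H+] = 10^(-2.26) = 5.50 × 10^-3 M
At equilibrium [HA] = 0.058 − 5.50 × 10^-3 = 5.25 × 10^-2 M
Ka = [H+][A-]/[HA] = (5.50 × 10^-3)² / 5.25 × 10^-2 = 5.76 × 10^-4
pKa = -log(5.76 × 10^-4) = 3.24

pKa = 3.24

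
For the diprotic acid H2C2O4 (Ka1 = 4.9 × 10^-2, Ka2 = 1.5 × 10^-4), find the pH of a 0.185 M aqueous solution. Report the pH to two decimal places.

pH = 1.13

Since Ka1 ≫ Ka2, the first ionization dominates [H+].
Ka1 = x²/(0.185 − x) = 4.9 × 10^-2
Solving the quadratic: x = (−Ka1 + √(Ka1² + 4·Ka1·C₀))/2 = 7.38 × 10^-2 M
pH = −log(7.38 × 10^-2) = 1.13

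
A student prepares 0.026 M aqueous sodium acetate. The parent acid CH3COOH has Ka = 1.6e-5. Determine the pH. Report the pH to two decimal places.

CH3COO- is the conjugate base of the weak acid CH3COOH.
Kb = Kw/Ka = 1.0×10^-14 / 1.6 × 10^-5 = 6.25 × 10^-10
From the ICE table, Kb = [OH-]²/(0.026 − [OH-]) = 6.25 × 10^-10.
Neglecting [OH-] in the denominator: [OH-] = √(6.25 × 10^-10 × 0.026) = 4.03 × 10^-6 M
([OH-]/C₀ = 0.016% < 5%, so the approximation holds.)
pOH = 5.39, so pH = 14.00 − pOH = 8.61

pH = 8.61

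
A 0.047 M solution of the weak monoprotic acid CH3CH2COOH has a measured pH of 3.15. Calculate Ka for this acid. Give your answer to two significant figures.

Ka = 1.1 × 10^-5

[H+] = 10^(-3.15) = 7.08 × 10^-4 M
At equilibrium [HA] = 0.047 − 7.08 × 10^-4 = 4.63 × 10^-2 M
Ka = [H+][A-]/[HA] = (7.08 × 10^-4)² / 4.63 × 10^-2 = 1.1 × 10^-5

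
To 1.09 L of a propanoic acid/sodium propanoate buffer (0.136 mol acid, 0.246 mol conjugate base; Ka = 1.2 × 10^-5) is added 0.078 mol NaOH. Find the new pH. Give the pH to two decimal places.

After neutralization: n(CH3CH2COOH) = 0.058 mol, n(CH3CH2COO-) = 0.324 mol.
pKa = −log(1.2 × 10^-5) = 4.921
Henderson–Hasselbalch with mole ratio 0.324/0.058: pH = 4.921 + (+0.747)

pH = 5.67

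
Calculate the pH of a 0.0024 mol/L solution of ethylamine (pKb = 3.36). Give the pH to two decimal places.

pH = 10.92

C2H5NH2 + H2O ⇌ C2H5NH3+ + OH-
Kb = 10^(−3.36) = 4.37 × 10^-4
From the ICE table, Kb = x²/(0.0024 − x) = 4.37 × 10^-4.
Here C₀/Kb ≈ 5.49, so the small-x approximation fails. Use the quadratic:
x = (−Kb + √(Kb² + 4·Kb·C₀))/2 = 8.29 × 10^-4 M
pOH = 3.08, so pH = 14.00 − pOH = 10.92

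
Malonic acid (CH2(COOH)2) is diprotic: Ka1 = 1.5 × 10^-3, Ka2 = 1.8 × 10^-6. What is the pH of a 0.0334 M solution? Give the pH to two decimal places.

Since Ka1 ≫ Ka2, the first ionization dominates [H+].
Ka1 = x²/(0.0334 − x) = 1.5 × 10^-3
Solving the quadratic: x = (−Ka1 + √(Ka1² + 4·Ka1·C₀))/2 = 6.37 × 10^-3 M
pH = −log(6.37 × 10^-3) = 2.20

pH = 2.20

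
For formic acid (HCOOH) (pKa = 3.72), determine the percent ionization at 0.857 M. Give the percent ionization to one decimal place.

1.5%

HCOOH ⇌ HCOO- + H+; let x = [H+] at equilibrium.
Ka = 10^(−3.72) = 1.91 × 10^-4
x ≈ √(Ka·C₀) = √(1.91 × 10^-4 × 0.857) = 1.28 × 10^-2 M
% ionization = x/C₀ × 100% = 1.28 × 10^-2/0.857 × 100% = 1.5%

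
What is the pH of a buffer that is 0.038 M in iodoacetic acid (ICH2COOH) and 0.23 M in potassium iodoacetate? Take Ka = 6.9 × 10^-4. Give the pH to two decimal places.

pKa = −log(6.9 × 10^-4) = 3.161
pH = pKa + log([A⁻]/[HA]) = 3.161 + log(0.23/0.038)
pH = 3.161 + (+0.782) = 3.94

pH = 3.94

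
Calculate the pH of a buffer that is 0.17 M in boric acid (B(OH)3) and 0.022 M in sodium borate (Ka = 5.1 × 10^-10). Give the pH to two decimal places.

pH = 8.40

pKa = −log(5.1 × 10^-10) = 9.292
Henderson–Hasselbalch: pH = pKa + log([B(OH)4-]/[B(OH)3]) = 9.292 + log(0.022/0.17)
pH = 9.292 + (-0.888) = 8.40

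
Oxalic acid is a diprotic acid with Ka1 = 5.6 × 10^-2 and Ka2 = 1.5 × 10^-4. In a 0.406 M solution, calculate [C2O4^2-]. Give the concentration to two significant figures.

First ionization gives [H+] ≈ [HC2O4-] = 1.25 × 10^-1 M.
Second step: Ka2 = [H+][C2O4^2-]/[HC2O4-] ≈ [C2O4^2-] (since [H+] ≈ [HC2O4-]).
So [C2O4^2-] ≈ Ka2.

1.5 × 10^-4 M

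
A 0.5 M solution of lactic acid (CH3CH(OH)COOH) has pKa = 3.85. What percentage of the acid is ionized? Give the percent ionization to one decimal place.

CH3CH(OH)COOH ⇌ CH3CH(OH)COO- + H+; let x = [H+] at equilibrium.
Ka = 10^(−3.85) = 1.41 × 10^-4
x ≈ √(Ka·C₀) = √(1.41 × 10^-4 × 0.5) = 8.40 × 10^-3 M
% ionization = x/C₀ × 100% = 8.40 × 10^-3/0.5 × 100% = 1.7%

1.7%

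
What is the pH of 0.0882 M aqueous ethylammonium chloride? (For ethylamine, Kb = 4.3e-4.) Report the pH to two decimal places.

pH = 5.84

C2H5NH3+ is the conjugate acid of the weak base C2H5NH2.
Ka = Kw/Kb = 1.0×10^-14 / 4.3 × 10^-4 = 2.33 × 10^-11
From the ICE table, Ka = x²/(0.0882 − x) = 2.33 × 10^-11.
Neglecting x in the denominator: x = √(2.33 × 10^-11 × 0.0882) = 1.43 × 10^-6 M
(x/C₀ = 0.0016% < 5%, so the approximation holds.)
pH = −log[H+] = −log(1.43 × 10^-6) = 5.84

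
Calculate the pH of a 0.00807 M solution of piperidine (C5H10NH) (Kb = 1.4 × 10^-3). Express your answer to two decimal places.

C5H10NH + H2O ⇌ C5H10NH2+ + OH-
From the ICE table, Kb = x²/(0.00807 − x) = 1.4 × 10^-3.
Here C₀/Kb ≈ 5.76, so the small-x approximation fails. Use the quadratic:
x = (−Kb + √(Kb² + 4·Kb·C₀))/2 = 2.73 × 10^-3 M
pOH = 2.56, so pH = 14.00 − pOH = 11.44

pH = 11.44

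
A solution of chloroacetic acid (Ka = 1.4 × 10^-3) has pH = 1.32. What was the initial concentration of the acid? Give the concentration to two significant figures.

C₀ = 1.7 M

[H+] = 10^(-1.32) = 4.79 × 10^-2 M = x
Ka = x²/(C₀ − x) ⇒ C₀ = x + x²/Ka
C₀ = 4.79 × 10^-2 + (4.79 × 10^-2)²/(1.4 × 10^-3) = 1.69 M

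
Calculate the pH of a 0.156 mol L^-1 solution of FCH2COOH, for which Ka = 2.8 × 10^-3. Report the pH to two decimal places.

pH = 1.71

FCH2COOH ⇌ FCH2COO- + H+
From the ICE table, Ka = [H+]²/(0.156 − [H+]) = 2.8 × 10^-3.
[H+] is not negligible relative to C₀; solve [H+]² + 0.0028·[H+] − 0.000437 = 0.
[H+] = (−Ka + √(Ka² + 4·Ka·C₀))/2 = 1.95 × 10^-2 M
pH = −log[H+] = −log(1.95 × 10^-2) = 1.71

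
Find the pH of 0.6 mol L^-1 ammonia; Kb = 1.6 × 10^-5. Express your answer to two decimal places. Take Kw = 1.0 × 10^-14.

NH3 + H2O ⇌ NH4+ + OH-
From the ICE table, Kb = x²/(0.6 − x) = 1.6 × 10^-5.
Neglecting x in the denominator: x = √(1.6 × 10^-5 × 0.6) = 3.10 × 10^-3 M
Check: 0.52% ionized — well under 5%, approximation valid.
pOH = −log(3.10 × 10^-3) = 2.51; pH = 14.00 − 2.51 = 11.49

pH = 11.49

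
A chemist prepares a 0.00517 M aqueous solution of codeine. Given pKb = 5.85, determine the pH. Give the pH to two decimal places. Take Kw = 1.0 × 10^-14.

C18H21NO3 + H2O ⇌ C18H22NO3+ + OH-
Kb = 10^(−5.85) = 1.41 × 10^-6
From the ICE table, Kb = [OH-]²/(0.00517 − [OH-]) = 1.41 × 10^-6.
Assume [OH-] ≪ 0.00517: [OH-] ≈ √(1.41 × 10^-6 × 0.00517) = 8.54 × 10^-5 M
pOH = −log(8.54 × 10^-5) = 4.07; pH = 14.00 − 4.07 = 9.93

pH = 9.93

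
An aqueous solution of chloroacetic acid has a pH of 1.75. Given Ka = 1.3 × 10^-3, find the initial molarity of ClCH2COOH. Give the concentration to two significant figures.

[H+] = 10^(-1.75) = 1.78 × 10^-2 M = x
Ka = x²/(C₀ − x) ⇒ C₀ = x + x²/Ka
C₀ = 1.78 × 10^-2 + (1.78 × 10^-2)²/(1.3 × 10^-3) = 2.62 × 10^-1 M

C₀ = 2.6 × 10^-1 M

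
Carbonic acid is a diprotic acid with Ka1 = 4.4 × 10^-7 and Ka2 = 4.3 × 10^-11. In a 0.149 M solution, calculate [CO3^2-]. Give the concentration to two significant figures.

4.3 × 10^-11 M

First ionization gives [H+] ≈ [HCO3-] = 2.56 × 10^-4 M.
Second step: Ka2 = [H+][CO3^2-]/[HCO3-] ≈ [CO3^2-] (since [H+] ≈ [HCO3-]).
So [CO3^2-] ≈ Ka2.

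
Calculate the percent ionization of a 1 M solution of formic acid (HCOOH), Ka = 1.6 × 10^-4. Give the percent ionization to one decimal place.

1.3%

HCOOH ⇌ HCOO- + H+; let x = [H+] at equilibrium.
x ≈ √(Ka·C₀) = √(1.6 × 10^-4 × 1) = 1.26 × 10^-2 M
% ionization = x/C₀ × 100% = 1.26 × 10^-2/1 × 100% = 1.3%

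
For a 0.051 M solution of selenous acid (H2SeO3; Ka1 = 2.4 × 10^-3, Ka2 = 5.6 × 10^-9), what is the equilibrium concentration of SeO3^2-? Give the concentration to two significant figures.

5.6 × 10^-9 M

First ionization gives [H+] ≈ [HSeO3-] = 9.93 × 10^-3 M.
Second step: Ka2 = [H+][SeO3^2-]/[HSeO3-] ≈ [SeO3^2-] (since [H+] ≈ [HSeO3-]).
So [SeO3^2-] ≈ Ka2.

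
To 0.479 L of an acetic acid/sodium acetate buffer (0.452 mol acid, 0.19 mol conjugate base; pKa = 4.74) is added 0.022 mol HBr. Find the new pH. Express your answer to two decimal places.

pH = 4.29

After neutralization: n(CH3COOH) = 0.474 mol, n(CH3COO-) = 0.168 mol.
pH = pKa + log(n_CH3COO-/n_CH3COOH) = 4.74 + log(0.168/0.474) = 4.74 + (-0.450)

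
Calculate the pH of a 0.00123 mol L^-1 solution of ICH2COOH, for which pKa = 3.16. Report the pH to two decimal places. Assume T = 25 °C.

pH = 3.19

ICH2COOH ⇌ ICH2COO- + H+
Ka = 10^(−3.16) = 6.92 × 10^-4
From the ICE table, Ka = [H+]²/(0.00123 − [H+]) = 6.92 × 10^-4.
The 5% rule fails; solving [H+]² + Ka·[H+] − Ka·C₀ = 0 exactly:
[H+] = (−Ka + √(Ka² + 4·Ka·C₀))/2 = 6.39 × 10^-4 M
pH = −log[H+] = −log(6.39 × 10^-4) = 3.19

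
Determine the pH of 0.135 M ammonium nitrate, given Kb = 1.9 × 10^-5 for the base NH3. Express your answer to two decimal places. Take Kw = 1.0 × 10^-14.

pH = 5.07

NH4+ is the conjugate acid of the weak base NH3.
Ka = Kw/Kb = 1.0×10^-14 / 1.9 × 10^-5 = 5.26 × 10^-10
Ka = [H+]²/(0.135 − [H+]) = 5.26 × 10^-10
Since Ka ≪ C₀, [H+] ≈ √(Ka·C₀) = 8.43 × 10^-6 M.
pH = −log[H+] = −log(8.43 × 10^-6) = 5.07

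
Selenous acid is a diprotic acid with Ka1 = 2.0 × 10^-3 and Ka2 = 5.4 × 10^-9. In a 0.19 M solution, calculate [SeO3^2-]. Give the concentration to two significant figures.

First ionization gives [H+] ≈ [HSeO3-] = 1.85 × 10^-2 M.
Second step: Ka2 = [H+][SeO3^2-]/[HSeO3-] ≈ [SeO3^2-] (since [H+] ≈ [HSeO3-]).
So [SeO3^2-] ≈ Ka2.

5.4 × 10^-9 M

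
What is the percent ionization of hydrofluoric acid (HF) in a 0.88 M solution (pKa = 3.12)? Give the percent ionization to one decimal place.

2.9%

HF ⇌ F- + H+; let x = [H+] at equilibrium.
Ka = 10^(−3.12) = 7.59 × 10^-4
x ≈ √(Ka·C₀) = √(7.59 × 10^-4 × 0.88) = 2.58 × 10^-2 M
Fraction ionized = 2.58 × 10^-2 / 0.88 = 0.0293 → 2.9%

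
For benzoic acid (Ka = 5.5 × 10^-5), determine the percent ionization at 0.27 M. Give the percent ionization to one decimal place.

1.4%

C6H5COOH ⇌ C6H5COO- + H+; let x = [H+] at equilibrium.
x ≈ √(Ka·C₀) = √(5.5 × 10^-5 × 0.27) = 3.85 × 10^-3 M
Fraction ionized = 3.85 × 10^-3 / 0.27 = 0.0143 → 1.4%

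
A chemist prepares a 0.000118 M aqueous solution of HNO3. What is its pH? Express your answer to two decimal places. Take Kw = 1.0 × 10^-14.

HNO3 is a strong acid and dissociates completely, so [H+] = 0.000118 M.
pH = -log(0.000118) = 3.93

pH = 3.93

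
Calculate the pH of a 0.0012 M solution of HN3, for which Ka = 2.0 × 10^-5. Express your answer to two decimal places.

HN3 ⇌ N3- + H+
Ka = [H+]²/(0.0012 − [H+]) = 2.0 × 10^-5
[H+] is not negligible relative to C₀; solve [H+]² + 2e-05·[H+] − 2.4e-08 = 0.
[H+] = [−2e-05 + √(2e-05² + 9.6e-08)]/2 = 1.45 × 10^-4 M
pH = −log(1.45 × 10^-4) = 3.84

pH = 3.84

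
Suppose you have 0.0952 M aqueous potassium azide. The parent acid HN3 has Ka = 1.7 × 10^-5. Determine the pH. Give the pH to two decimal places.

pH = 8.87

N3- is the conjugate base of the weak acid HN3.
Kb = Kw/Ka = 1.0×10^-14 / 1.7 × 10^-5 = 5.88 × 10^-10
Kb = x²/(0.0952 − x) = 5.88 × 10^-10
Assume x ≪ 0.0952: x ≈ √(5.88 × 10^-10 × 0.0952) = 7.48 × 10^-6 M
pOH = 5.13, so pH = 14.00 − pOH = 8.87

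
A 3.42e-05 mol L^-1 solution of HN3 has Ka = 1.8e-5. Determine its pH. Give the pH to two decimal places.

HN3 ⇌ N3- + H+
Ka = x²/(3.42e-05 − x) = 1.8 × 10^-5
x is not negligible relative to C₀; solve x² + 1.8e-05·x − 6.16e-10 = 0.
x = (−Ka + √(Ka² + 4·Ka·C₀))/2 = 1.74 × 10^-5 M
pH = −log(1.74 × 10^-5) = 4.76

pH = 4.76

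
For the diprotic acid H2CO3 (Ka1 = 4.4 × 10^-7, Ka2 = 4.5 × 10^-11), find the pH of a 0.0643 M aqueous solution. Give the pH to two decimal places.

pH = 3.77

Ka1 ≫ Ka2, so treat the first dissociation as the only significant source of H+.
Ka1 = x²/(0.0643 − x) = 4.4 × 10^-7
x ≈ √(4.4 × 10^-7 × 0.0643) = 1.68 × 10^-4 M
pH = −log(1.68 × 10^-4) = 3.77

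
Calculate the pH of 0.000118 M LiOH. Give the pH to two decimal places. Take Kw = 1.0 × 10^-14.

LiOH is a strong base; [OH-] = 0.000118 M.
pOH = -log(0.000118) = 3.93
pH = 14.00 - 3.93 = 10.07

pH = 10.07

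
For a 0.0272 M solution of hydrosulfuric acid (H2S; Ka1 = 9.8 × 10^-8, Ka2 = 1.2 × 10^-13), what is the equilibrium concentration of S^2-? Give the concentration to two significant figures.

1.2 × 10^-13 M

First ionization gives [H+] ≈ [HS-] = 5.16 × 10^-5 M.
Second step: Ka2 = [H+][S^2-]/[HS-] ≈ [S^2-] (since [H+] ≈ [HS-]).
So [S^2-] ≈ Ka2.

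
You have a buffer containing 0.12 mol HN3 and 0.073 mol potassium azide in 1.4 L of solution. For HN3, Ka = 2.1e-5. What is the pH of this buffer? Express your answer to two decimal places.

pH = 4.46

pKa = −log(2.1 × 10^-5) = 4.678
Henderson–Hasselbalch: pH = pKa + log([N3-]/[HN3]) = 4.678 + log(0.073/0.12)
pH = 4.678 + (-0.216) = 4.46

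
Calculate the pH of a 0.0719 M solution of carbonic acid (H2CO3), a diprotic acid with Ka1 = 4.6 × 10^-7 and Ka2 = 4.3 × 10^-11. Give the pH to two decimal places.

Since Ka1 ≫ Ka2, the first ionization dominates [H+].
Ka1 = x²/(0.0719 − x) = 4.6 × 10^-7
x ≈ √(4.6 × 10^-7 × 0.0719) = 1.82 × 10^-4 M
pH = −log(1.82 × 10^-4) = 3.74

pH = 3.74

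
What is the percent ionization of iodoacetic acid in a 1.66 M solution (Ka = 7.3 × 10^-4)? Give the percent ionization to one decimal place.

ICH2COOH ⇌ ICH2COO- + H+; let x = [H+] at equilibrium.
x ≈ √(Ka·C₀) = √(7.3 × 10^-4 × 1.66) = 3.48 × 10^-2 M
% ionization = x/C₀ × 100% = 3.48 × 10^-2/1.66 × 100% = 2.1%

2.1%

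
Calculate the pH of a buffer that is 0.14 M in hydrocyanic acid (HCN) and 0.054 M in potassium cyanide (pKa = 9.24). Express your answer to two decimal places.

pH = 8.83

pH = pKa + log([A⁻]/[HA]) = 9.24 + log(0.054/0.14)
pH = 9.24 + (-0.414) = 8.83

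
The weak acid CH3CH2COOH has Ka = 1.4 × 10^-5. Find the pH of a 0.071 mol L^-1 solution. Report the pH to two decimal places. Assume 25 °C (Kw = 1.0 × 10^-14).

CH3CH2COOH ⇌ CH3CH2COO- + H+
Let x = [H+] at equilibrium. Ka = x²/(0.071 − x).
Neglecting x in the denominator: x = √(1.4 × 10^-5 × 0.071) = 9.97 × 10^-4 M
pH = −log(9.97 × 10^-4) = 3.00

pH = 3.00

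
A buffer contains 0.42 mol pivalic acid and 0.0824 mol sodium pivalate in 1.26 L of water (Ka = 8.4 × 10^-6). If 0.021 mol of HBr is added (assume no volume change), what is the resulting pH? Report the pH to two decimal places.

Added H+ converts (CH3)3CCOO- to (CH3)3CCOOH: (CH3)3CCOOH → 0.441 mol, (CH3)3CCOO- → 0.0614 mol.
pKa = −log(8.4 × 10^-6) = 5.076
pH = pKa + log(n_(CH3)3CCOO-/n_(CH3)3CCOOH) = 5.076 + log(0.0614/0.441) = 5.076 + (-0.856)

pH = 4.22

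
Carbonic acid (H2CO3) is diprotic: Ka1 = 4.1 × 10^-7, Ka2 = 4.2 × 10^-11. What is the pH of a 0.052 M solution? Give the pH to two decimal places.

pH = 3.84

Ka1 ≫ Ka2, so treat the first dissociation as the only significant source of H+.
Ka1 = x²/(0.052 − x) = 4.1 × 10^-7
x ≈ √(4.1 × 10^-7 × 0.052) = 1.46 × 10^-4 M
pH = −log(1.46 × 10^-4) = 3.84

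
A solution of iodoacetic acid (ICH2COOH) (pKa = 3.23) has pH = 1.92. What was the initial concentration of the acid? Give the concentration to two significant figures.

C₀ = 2.6 × 10^-1 M

[H+] = 10^(-1.92) = 1.20 × 10^-2 M = x
Ka = 10^(−3.23) = 5.89 × 10^-4
Ka = x²/(C₀ − x) ⇒ C₀ = x + x²/Ka
C₀ = 1.20 × 10^-2 + (1.20 × 10^-2)²/(5.89 × 10^-4) = 2.56 × 10^-1 M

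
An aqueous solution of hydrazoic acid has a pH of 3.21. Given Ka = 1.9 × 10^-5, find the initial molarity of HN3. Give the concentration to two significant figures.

[H+] = 10^(-3.21) = 6.17 × 10^-4 M = x
Ka = x²/(C₀ − x) ⇒ C₀ = x + x²/Ka
C₀ = 6.17 × 10^-4 + (6.17 × 10^-4)²/(1.9 × 10^-5) = 2.07 × 10^-2 M

C₀ = 2.1 × 10^-2 M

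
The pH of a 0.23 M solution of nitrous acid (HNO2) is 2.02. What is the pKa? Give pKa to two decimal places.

[H+] = 10^(-2.02) = 9.55 × 10^-3 M
At equilibrium [HA] = 0.23 − 9.55 × 10^-3 = 2.20 × 10^-1 M
Ka = [H+][A-]/[HA] = (9.55 × 10^-3)² / 2.20 × 10^-1 = 4.15 × 10^-4
pKa = -log(4.15 × 10^-4) = 3.38

pKa = 3.38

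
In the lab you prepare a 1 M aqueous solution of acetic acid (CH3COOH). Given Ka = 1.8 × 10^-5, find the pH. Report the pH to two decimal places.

CH3COOH ⇌ CH3COO- + H+
Ka = [H+]²/(1 − [H+]) = 1.8 × 10^-5
Neglecting [H+] in the denominator: [H+] = √(1.8 × 10^-5 × 1) = 4.24 × 10^-3 M
Check: 0.42% ionized — well under 5%, approximation valid.
pH = −log(4.24 × 10^-3) = 2.37

pH = 2.37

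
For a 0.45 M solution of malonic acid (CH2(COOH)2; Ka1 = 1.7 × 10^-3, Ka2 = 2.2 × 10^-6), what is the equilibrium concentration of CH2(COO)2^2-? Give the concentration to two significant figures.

First ionization gives [H+] ≈ [CH2(COOH)COO-] = 2.68 × 10^-2 M.
Second step: Ka2 = [H+][CH2(COO)2^2-]/[CH2(COOH)COO-] ≈ [CH2(COO)2^2-] (since [H+] ≈ [CH2(COOH)COO-]).
So [CH2(COO)2^2-] ≈ Ka2.

2.2 × 10^-6 M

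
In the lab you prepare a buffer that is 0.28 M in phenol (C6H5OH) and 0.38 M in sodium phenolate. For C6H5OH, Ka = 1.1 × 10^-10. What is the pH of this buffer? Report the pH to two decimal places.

pKa = −log(1.1 × 10^-10) = 9.959
Henderson–Hasselbalch: pH = pKa + log([C6H5O-]/[C6H5OH]) = 9.959 + log(0.38/0.28)
pH = 9.959 + (+0.133) = 10.09

pH = 10.09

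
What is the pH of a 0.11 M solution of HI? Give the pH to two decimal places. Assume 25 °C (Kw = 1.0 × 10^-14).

pH = 0.96

HI is a strong acid and dissociates completely, so [H+] = 0.11 M.
pH = -log(0.11) = 0.96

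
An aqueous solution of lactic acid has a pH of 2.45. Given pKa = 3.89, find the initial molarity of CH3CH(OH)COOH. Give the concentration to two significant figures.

[H+] = 10^(-2.45) = 3.55 × 10^-3 M = x
Ka = 10^(−3.89) = 1.29 × 10^-4
Ka = x²/(C₀ − x) ⇒ C₀ = x + x²/Ka
C₀ = 3.55 × 10^-3 + (3.55 × 10^-3)²/(1.29 × 10^-4) = 1.01 × 10^-1 M

C₀ = 1.0 × 10^-1 M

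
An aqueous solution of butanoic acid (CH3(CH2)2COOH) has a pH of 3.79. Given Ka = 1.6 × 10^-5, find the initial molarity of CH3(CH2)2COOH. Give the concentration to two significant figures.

[H+] = 10^(-3.79) = 1.62 × 10^-4 M = x
Ka = x²/(C₀ − x) ⇒ C₀ = x + x²/Ka
C₀ = 1.62 × 10^-4 + (1.62 × 10^-4)²/(1.6 × 10^-5) = 1.80 × 10^-3 M

C₀ = 1.8 × 10^-3 M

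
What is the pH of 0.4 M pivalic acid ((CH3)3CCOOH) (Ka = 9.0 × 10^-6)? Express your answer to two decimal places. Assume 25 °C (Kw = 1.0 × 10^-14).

(CH3)3CCOOH ⇌ (CH3)3CCOO- + H+
From the ICE table, Ka = [H+]²/(0.4 − [H+]) = 9.0 × 10^-6.
Since Ka ≪ C₀, [H+] ≈ √(Ka·C₀) = 1.90 × 10^-3 M.
pH = −log(1.90 × 10^-3) = 2.72

pH = 2.72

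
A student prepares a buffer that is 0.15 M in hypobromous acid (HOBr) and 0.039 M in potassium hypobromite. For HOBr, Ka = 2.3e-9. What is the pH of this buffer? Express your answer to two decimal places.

pKa = −log(2.3 × 10^-9) = 8.638
pH = pKa + log([A⁻]/[HA]) = 8.638 + log(0.039/0.15)
pH = 8.638 + (-0.585) = 8.05

pH = 8.05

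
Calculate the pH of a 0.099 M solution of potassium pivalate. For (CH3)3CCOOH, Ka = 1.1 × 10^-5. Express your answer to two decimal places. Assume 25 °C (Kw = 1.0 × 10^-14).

(CH3)3CCOO- is the conjugate base of the weak acid (CH3)3CCOOH.
Kb = Kw/Ka = 1.0×10^-14 / 1.1 × 10^-5 = 9.09 × 10^-10
From the ICE table, Kb = x²/(0.099 − x) = 9.09 × 10^-10.
Neglecting x in the denominator: x = √(9.09 × 10^-10 × 0.099) = 9.49 × 10^-6 M
pOH = 5.02, so pH = 14.00 − pOH = 8.98

pH = 8.98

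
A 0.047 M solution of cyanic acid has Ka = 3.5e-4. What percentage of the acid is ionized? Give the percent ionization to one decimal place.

HOCN ⇌ OCN- + H+; let x = [H+] at equilibrium.
Ka = x²/(C₀ − x); solving the quadratic gives x = 3.88 × 10^-3 M.
% ionization = x/C₀ × 100% = 3.88 × 10^-3/0.047 × 100% = 8.3%

8.3%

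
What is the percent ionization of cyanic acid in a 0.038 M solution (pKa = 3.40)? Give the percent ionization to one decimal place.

HOCN ⇌ OCN- + H+; let x = [H+] at equilibrium.
Ka = 10^(−3.40) = 3.98 × 10^-4
Solve x² + 0.000398x − 1.51e-05 = 0 → x = 3.70 × 10^-3 M
Fraction ionized = 3.70 × 10^-3 / 0.038 = 0.0974 → 9.7%

9.7%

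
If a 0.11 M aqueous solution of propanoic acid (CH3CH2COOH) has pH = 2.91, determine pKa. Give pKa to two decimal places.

[H+] = 10^(-2.91) = 1.23 × 10^-3 M
At equilibrium [HA] = 0.11 − 1.23 × 10^-3 = 1.09 × 10^-1 M
Ka = [H+][A-]/[HA] = (1.23 × 10^-3)² / 1.09 × 10^-1 = 1.39 × 10^-5
pKa = -log(1.39 × 10^-5) = 4.86

pKa = 4.86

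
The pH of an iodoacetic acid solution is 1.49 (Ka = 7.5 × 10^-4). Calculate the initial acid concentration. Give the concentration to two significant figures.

[H+] = 10^(-1.49) = 3.24 × 10^-2 M = x
Ka = x²/(C₀ − x) ⇒ C₀ = x + x²/Ka
C₀ = 3.24 × 10^-2 + (3.24 × 10^-2)²/(7.5 × 10^-4) = 1.43 M

C₀ = 1.4 M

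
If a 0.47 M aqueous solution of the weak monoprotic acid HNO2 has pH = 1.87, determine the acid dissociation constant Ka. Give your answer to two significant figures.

[H+] = 10^(-1.87) = 1.35 × 10^-2 M
At equilibrium [HA] = 0.47 − 1.35 × 10^-2 = 4.56 × 10^-1 M
Ka = [H+][A-]/[HA] = (1.35 × 10^-2)² / 4.56 × 10^-1 = 4.0 × 10^-4

Ka = 4.0 × 10^-4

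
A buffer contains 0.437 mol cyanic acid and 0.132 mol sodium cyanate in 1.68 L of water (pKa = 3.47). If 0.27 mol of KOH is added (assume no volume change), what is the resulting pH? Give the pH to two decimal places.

pH = 3.85

After neutralization: n(HOCN) = 0.167 mol, n(OCN-) = 0.402 mol.
Henderson–Hasselbalch with mole ratio 0.402/0.167: pH = 3.47 + (+0.382)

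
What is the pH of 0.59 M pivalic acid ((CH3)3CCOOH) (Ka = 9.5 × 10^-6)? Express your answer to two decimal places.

(CH3)3CCOOH ⇌ (CH3)3CCOO- + H+
Ka = [H+]²/(0.59 − [H+]) = 9.5 × 10^-6
Assume [H+] ≪ 0.59: [H+] ≈ √(9.5 × 10^-6 × 0.59) = 2.37 × 10^-3 M
pH = −log[H+] = −log(2.37 × 10^-3) = 2.63

pH = 2.63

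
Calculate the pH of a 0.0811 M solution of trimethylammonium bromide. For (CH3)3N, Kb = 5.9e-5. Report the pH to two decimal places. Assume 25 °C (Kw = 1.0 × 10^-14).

pH = 5.43

(CH3)3NH+ is the conjugate acid of the weak base (CH3)3N.
Ka = Kw/Kb = 1.0×10^-14 / 5.9 × 10^-5 = 1.69 × 10^-10
Ka = [H+]²/(0.0811 − [H+]) = 1.69 × 10^-10
Since Ka ≪ C₀, [H+] ≈ √(Ka·C₀) = 3.70 × 10^-6 M.
Check: 0.0046% ionized — well under 5%, approximation valid.
pH = −log[H+] = −log(3.70 × 10^-6) = 5.43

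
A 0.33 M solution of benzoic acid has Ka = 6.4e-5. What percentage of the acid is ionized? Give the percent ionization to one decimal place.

1.4%

C6H5COOH ⇌ C6H5COO- + H+; let x = [H+] at equilibrium.
x ≈ √(Ka·C₀) = √(6.4 × 10^-5 × 0.33) = 4.60 × 10^-3 M
% ionization = x/C₀ × 100% = 4.60 × 10^-3/0.33 × 100% = 1.4%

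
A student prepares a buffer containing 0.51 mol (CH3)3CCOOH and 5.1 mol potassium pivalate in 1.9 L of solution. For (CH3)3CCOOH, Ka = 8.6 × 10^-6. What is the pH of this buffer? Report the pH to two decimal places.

pKa = −log(8.6 × 10^-6) = 5.066
pH = pKa + log([A⁻]/[HA]) = 5.066 + log(5.1/0.51)
pH = 5.066 + (+1.000) = 6.07

pH = 6.07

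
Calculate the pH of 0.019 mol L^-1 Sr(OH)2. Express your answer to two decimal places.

pH = 12.58

Sr(OH)2 is a strong base (each formula unit releases 2 OH-); [OH-] = 0.038 M.
pOH = -log(0.038) = 1.42
pH = 14.00 - 1.42 = 12.58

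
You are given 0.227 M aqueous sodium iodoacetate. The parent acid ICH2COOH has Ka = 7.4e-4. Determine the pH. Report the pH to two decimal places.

pH = 8.24

ICH2COO- is the conjugate base of the weak acid ICH2COOH.
Kb = Kw/Ka = 1.0×10^-14 / 7.4 × 10^-4 = 1.35 × 10^-11
From the ICE table, Kb = [OH-]²/(0.227 − [OH-]) = 1.35 × 10^-11.
Since Kb ≪ C₀, [OH-] ≈ √(Kb·C₀) = 1.75 × 10^-6 M.
([OH-]/C₀ = 0.00077% < 5%, so the approximation holds.)
pOH = −log(1.75 × 10^-6) = 5.76; pH = 14.00 − 5.76 = 8.24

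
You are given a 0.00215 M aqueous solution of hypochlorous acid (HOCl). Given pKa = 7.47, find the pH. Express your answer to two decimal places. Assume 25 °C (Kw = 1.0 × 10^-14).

HOCl ⇌ OCl- + H+
Ka = 10^(−7.47) = 3.39 × 10^-8
Let x = [H+] at equilibrium. Ka = x²/(0.00215 − x).
Neglecting x in the denominator: x = √(3.39 × 10^-8 × 0.00215) = 8.54 × 10^-6 M
pH = −log[H+] = −log(8.54 × 10^-6) = 5.07

pH = 5.07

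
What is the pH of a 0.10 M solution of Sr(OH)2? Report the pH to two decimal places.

pH = 13.30

Sr(OH)2 is a strong base (each formula unit releases 2 OH-); [OH-] = 0.2 M.
pOH = -log(0.2) = 0.70
pH = 14.00 - 0.70 = 13.30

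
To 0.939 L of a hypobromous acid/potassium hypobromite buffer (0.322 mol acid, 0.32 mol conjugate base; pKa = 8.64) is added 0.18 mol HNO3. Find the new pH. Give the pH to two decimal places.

pH = 8.09

Added H+ converts OBr- to HOBr: HOBr → 0.502 mol, OBr- → 0.14 mol.
Henderson–Hasselbalch with mole ratio 0.14/0.502: pH = 8.64 + (-0.555)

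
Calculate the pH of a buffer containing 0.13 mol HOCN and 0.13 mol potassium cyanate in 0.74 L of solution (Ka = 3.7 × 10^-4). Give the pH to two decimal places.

pH = 3.43

pKa = −log(3.7 × 10^-4) = 3.432
pH = pKa + log([A⁻]/[HA]) = 3.432 + log(0.13/0.13)
pH = 3.432 + (+0.000) = 3.43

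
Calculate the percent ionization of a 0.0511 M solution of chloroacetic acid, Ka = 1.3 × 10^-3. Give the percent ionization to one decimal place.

14.7%

ClCH2COOH ⇌ ClCH2COO- + H+; let x = [H+] at equilibrium.
Ka = x²/(C₀ − x); solving the quadratic gives x = 7.53 × 10^-3 M.
Fraction ionized = 7.53 × 10^-3 / 0.0511 = 0.1474 → 14.7%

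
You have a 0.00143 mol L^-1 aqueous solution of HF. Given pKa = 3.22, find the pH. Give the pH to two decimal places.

HF ⇌ F- + H+
Ka = 10^(−3.22) = 6.03 × 10^-4
Ka = [H+]²/(0.00143 − [H+]) = 6.03 × 10^-4
Here C₀/Ka ≈ 2.37, so the small-[H+] approximation fails. Use the quadratic:
[H+] = [−0.000603 + √(0.000603² + 3.45e-06)]/2 = 6.75 × 10^-4 M
pH = −log(6.75 × 10^-4) = 3.17

pH = 3.17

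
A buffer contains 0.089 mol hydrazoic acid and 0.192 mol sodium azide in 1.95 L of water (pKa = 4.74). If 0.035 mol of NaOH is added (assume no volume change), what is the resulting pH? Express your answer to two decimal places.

OH- converts HN3 to N3-: HN3 → 0.054 mol, N3- → 0.227 mol.
Henderson–Hasselbalch with mole ratio 0.227/0.054: pH = 4.74 + (+0.624)

pH = 5.36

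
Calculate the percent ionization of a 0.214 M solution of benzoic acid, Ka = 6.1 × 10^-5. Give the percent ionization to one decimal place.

C6H5COOH ⇌ C6H5COO- + H+; let x = [H+] at equilibrium.
x ≈ √(Ka·C₀) = √(6.1 × 10^-5 × 0.214) = 3.61 × 10^-3 M
% ionization = x/C₀ × 100% = 3.61 × 10^-3/0.214 × 100% = 1.7%

1.7%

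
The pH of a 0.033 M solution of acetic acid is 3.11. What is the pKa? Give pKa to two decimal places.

pKa = 4.73

[H+] = 10^(-3.11) = 7.76 × 10^-4 M
At equilibrium [HA] = 0.033 − 7.76 × 10^-4 = 3.22 × 10^-2 M
Ka = [H+][A-]/[HA] = (7.76 × 10^-4)² / 3.22 × 10^-2 = 1.87 × 10^-5
pKa = -log(1.87 × 10^-5) = 4.73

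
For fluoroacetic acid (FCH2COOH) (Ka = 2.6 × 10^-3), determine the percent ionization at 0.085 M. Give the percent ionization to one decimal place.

FCH2COOH ⇌ FCH2COO- + H+; let x = [H+] at equilibrium.
Ka = x²/(C₀ − x); solving the quadratic gives x = 1.36 × 10^-2 M.
% ionization = x/C₀ × 100% = 1.36 × 10^-2/0.085 × 100% = 16.0%

16.0%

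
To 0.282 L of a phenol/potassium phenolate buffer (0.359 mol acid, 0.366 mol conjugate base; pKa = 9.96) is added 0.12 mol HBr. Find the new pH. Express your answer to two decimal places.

pH = 9.67

Added H+ converts C6H5O- to C6H5OH: C6H5OH → 0.479 mol, C6H5O- → 0.246 mol.
Henderson–Hasselbalch with mole ratio 0.246/0.479: pH = 9.96 + (-0.289)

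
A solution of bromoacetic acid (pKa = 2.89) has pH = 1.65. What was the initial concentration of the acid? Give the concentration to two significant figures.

[H+] = 10^(-1.65) = 2.24 × 10^-2 M = x
Ka = 10^(−2.89) = 1.29 × 10^-3
Ka = x²/(C₀ − x) ⇒ C₀ = x + x²/Ka
C₀ = 2.24 × 10^-2 + (2.24 × 10^-2)²/(1.29 × 10^-3) = 4.11 × 10^-1 M

C₀ = 4.1 × 10^-1 M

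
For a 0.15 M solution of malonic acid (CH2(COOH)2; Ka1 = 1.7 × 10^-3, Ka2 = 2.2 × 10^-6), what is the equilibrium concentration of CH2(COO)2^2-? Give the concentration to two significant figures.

2.2 × 10^-6 M

First ionization gives [H+] ≈ [CH2(COOH)COO-] = 1.51 × 10^-2 M.
Second step: Ka2 = [H+][CH2(COO)2^2-]/[CH2(COOH)COO-] ≈ [CH2(COO)2^2-] (since [H+] ≈ [CH2(COOH)COO-]).
So [CH2(COO)2^2-] ≈ Ka2.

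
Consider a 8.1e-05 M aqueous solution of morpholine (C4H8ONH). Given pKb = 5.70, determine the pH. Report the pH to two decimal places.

pH = 9.07

C4H8ONH + H2O ⇌ C4H8ONH2+ + OH-
Kb = 10^(−5.70) = 2.00 × 10^-6
Kb = x²/(8.1e-05 − x) = 2.00 × 10^-6
x is not negligible relative to C₀; solve x² + 2e-06·x − 1.62e-10 = 0.
x = [−2e-06 + √(2e-06² + 6.48e-10)]/2 = 1.18 × 10^-5 M
pOH = −log(1.18 × 10^-5) = 4.93; pH = 14.00 − 4.93 = 9.07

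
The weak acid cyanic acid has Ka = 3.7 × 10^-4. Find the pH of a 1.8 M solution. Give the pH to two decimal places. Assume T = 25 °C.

pH = 1.59

HOCN ⇌ OCN- + H+
Ka = [H+]²/(1.8 − [H+]) = 3.7 × 10^-4
Neglecting [H+] in the denominator: [H+] = √(3.7 × 10^-4 × 1.8) = 2.58 × 10^-2 M
Check: 1.4% ionized — well under 5%, approximation valid.
pH = −log[H+] = −log(2.58 × 10^-2) = 1.59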